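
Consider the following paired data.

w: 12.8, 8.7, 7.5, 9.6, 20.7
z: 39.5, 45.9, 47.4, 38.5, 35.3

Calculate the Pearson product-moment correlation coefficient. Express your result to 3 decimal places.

n = 5, Σw = 59.3, Σz = 206.6, Σw² = 816.43, Σz² = 8642.16, Σwz = 2360.74
nΣwz − ΣwΣz = 11803.7 − 12251.38 = -447.68
nΣw² − (Σw)² = 4082.15 − 3516.49 = 565.66; nΣz² − (Σz)² = 43210.8 − 42683.56 = 527.24
r = -447.68 / √(565.66 × 527.24) = -447.68 / 546.1122 ≈ -0.820

-0.820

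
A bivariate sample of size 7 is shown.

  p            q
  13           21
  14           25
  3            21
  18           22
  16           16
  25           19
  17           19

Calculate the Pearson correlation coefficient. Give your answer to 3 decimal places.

-0.263

n = 7, Σp = 106, Σq = 143, Σp² = 1868, Σq² = 2969, Σpq = 2136
nΣpq − ΣpΣq = 14952 − 15158 = -206
nΣp² − (Σp)² = 13076 − 11236 = 1840; nΣq² − (Σq)² = 20783 − 20449 = 334
r = -206 / √(1840 × 334) = -206 / 783.9388 ≈ -0.263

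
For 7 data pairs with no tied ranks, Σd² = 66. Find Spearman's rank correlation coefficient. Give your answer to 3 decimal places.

ρ = 1 − 6Σd² / [n(n²−1)] = 1 − 6×66 / (7×48)
  = 1 − 396/336 = 1 − 1.1786 ≈ -0.179

-0.179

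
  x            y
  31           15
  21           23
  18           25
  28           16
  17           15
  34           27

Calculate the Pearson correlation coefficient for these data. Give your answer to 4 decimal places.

n = 6, Σx = 149, Σy = 121, Σx² = 3955, Σy² = 2589, Σxy = 3019
nΣxy − ΣxΣy = 18114 − 18029 = 85
nΣx² − (Σx)² = 23730 − 22201 = 1529; nΣy² − (Σy)² = 15534 − 14641 = 893
r = 85 / √(1529 × 893) = 85 / 1168.5020 ≈ 0.0727

0.0727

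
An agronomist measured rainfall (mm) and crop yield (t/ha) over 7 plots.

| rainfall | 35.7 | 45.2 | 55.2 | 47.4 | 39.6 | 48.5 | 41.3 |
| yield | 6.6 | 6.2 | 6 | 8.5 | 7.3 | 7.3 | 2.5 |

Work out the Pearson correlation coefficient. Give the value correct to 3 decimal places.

0.159

n = 7, Σx = 312.9, Σy = 44.4, Σx² = 14237.43, Σy² = 303.08, Σxy = 1996.34
nΣxy − ΣxΣy = 13974.38 − 13892.76 = 81.62
nΣx² − (Σx)² = 99662.01 − 97906.41 = 1755.6; nΣy² − (Σy)² = 2121.56 − 1971.36 = 150.2
r = 81.62 / √(1755.6 × 150.2) = 81.62 / 513.5086 ≈ 0.159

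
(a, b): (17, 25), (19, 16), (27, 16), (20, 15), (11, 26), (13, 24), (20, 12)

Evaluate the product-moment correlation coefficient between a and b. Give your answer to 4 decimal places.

-0.7411

n = 7, Σa = 127, Σb = 134, Σa² = 2469, Σb² = 2758, Σab = 2299
nΣab − ΣaΣb = 16093 − 17018 = -925
nΣa² − (Σa)² = 17283 − 16129 = 1154; nΣb² − (Σb)² = 19306 − 17956 = 1350
r = -925 / √(1154 × 1350) = -925 / 1248.1586 ≈ -0.7411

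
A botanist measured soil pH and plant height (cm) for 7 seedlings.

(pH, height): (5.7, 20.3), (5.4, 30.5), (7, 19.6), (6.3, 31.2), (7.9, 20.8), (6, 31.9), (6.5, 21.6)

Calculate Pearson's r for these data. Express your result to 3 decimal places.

n = 7, Σx = 44.8, Σy = 175.9, Σx² = 291, Σy² = 4616.75, Σxy = 1110.29
nΣxy − ΣxΣy = 7772.03 − 7880.32 = -108.29
nΣx² − (Σx)² = 2037 − 2007.04 = 29.96; nΣy² − (Σy)² = 32317.25 − 30940.81 = 1376.44
r = -108.29 / √(29.96 × 1376.44) = -108.29 / 203.0718 ≈ -0.533

-0.533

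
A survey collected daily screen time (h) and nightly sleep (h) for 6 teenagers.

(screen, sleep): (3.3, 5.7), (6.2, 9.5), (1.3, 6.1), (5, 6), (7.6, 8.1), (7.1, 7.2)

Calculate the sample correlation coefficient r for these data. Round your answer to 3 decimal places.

0.659

n = 6, Σx = 30.5, Σy = 42.6, Σx² = 184.19, Σy² = 313.4, Σxy = 228.32
nΣxy − ΣxΣy = 1369.92 − 1299.3 = 70.62
nΣx² − (Σx)² = 1105.14 − 930.25 = 174.89; nΣy² − (Σy)² = 1880.4 − 1814.76 = 65.64
r = 70.62 / √(174.89 × 65.64) = 70.62 / 107.1437 ≈ 0.659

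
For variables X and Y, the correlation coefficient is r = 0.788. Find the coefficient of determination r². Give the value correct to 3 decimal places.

0.621

r² = (0.788)² = 0.621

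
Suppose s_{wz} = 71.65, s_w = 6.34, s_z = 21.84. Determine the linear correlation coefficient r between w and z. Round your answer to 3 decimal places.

r = Cov(w,z) / (s_w · s_z) = 71.65 / (6.34 × 21.84)
  = 71.65 / 138.4656 ≈ 0.517

0.517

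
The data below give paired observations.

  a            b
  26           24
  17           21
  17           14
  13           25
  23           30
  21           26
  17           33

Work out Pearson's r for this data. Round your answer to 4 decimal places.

n = 7, Σa = 134, Σb = 173, Σa² = 2682, Σb² = 4503, Σab = 3341
nΣab − ΣaΣb = 23387 − 23182 = 205
nΣa² − (Σa)² = 18774 − 17956 = 818; nΣb² − (Σb)² = 31521 − 29929 = 1592
r = 205 / √(818 × 1592) = 205 / 1141.1643 ≈ 0.1796

0.1796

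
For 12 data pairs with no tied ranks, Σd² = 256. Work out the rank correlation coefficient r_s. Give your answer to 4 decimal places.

0.1049

ρ = 1 − 6Σd² / [n(n²−1)] = 1 − 6×256 / (12×143)
  = 1 − 1536/1716 = 1 − 0.89510 ≈ 0.1049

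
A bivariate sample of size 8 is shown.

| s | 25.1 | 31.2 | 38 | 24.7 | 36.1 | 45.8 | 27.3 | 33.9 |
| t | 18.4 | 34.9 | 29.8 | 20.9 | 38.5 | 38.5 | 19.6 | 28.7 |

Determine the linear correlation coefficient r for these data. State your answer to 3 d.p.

0.829

n = 8, Σs = 262.1, Σt = 229.3, Σs² = 8952.89, Σt² = 7053.77, Σst = 7860.51
nΣst − ΣsΣt = 62884.08 − 60099.53 = 2784.55
nΣs² − (Σs)² = 71623.12 − 68696.41 = 2926.71; nΣt² − (Σt)² = 56430.16 − 52578.49 = 3851.67
r = 2784.55 / √(2926.71 × 3851.67) = 2784.55 / 3357.4873 ≈ 0.829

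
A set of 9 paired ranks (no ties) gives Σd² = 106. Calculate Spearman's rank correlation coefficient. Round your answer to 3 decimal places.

ρ = 1 − 6Σd² / [n(n²−1)] = 1 − 6×106 / (9×80)
  = 1 − 636/720 = 1 − 0.8833 ≈ 0.117

0.117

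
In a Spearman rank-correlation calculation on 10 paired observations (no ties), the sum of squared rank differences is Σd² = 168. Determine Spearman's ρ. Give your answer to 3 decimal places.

-0.018

ρ = 1 − 6Σd² / [n(n²−1)] = 1 − 6×168 / (10×99)
  = 1 − 1008/990 = 1 − 1.0182 ≈ -0.018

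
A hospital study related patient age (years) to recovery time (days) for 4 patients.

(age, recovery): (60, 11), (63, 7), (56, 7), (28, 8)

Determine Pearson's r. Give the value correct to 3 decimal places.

n = 4, Σx = 207, Σy = 33, Σx² = 11489, Σy² = 283, Σxy = 1717
nΣxy − ΣxΣy = 6868 − 6831 = 37
nΣx² − (Σx)² = 45956 − 42849 = 3107; nΣy² − (Σy)² = 1132 − 1089 = 43
r = 37 / √(3107 × 43) = 37 / 365.5147 ≈ 0.101

0.101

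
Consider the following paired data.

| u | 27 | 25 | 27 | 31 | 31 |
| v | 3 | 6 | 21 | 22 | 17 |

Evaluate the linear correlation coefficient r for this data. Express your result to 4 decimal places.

0.6511

n = 5, Σu = 141, Σv = 69, Σu² = 4005, Σv² = 1259, Σuv = 2007
nΣuv − ΣuΣv = 10035 − 9729 = 306
nΣu² − (Σu)² = 20025 − 19881 = 144; nΣv² − (Σv)² = 6295 − 4761 = 1534
r = 306 / √(144 × 1534) = 306 / 469.9957 ≈ 0.6511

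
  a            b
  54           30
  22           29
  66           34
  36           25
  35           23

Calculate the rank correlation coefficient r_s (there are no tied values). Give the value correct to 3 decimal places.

Rank a: 4, 1, 5, 3, 2
Rank b: 4, 3, 5, 2, 1
d = rank(a) − rank(b): 0, -2, 0, 1, 1; Σd² = 6
ρ = 1 − 6Σd² / [n(n²−1)] = 1 − 6×6 / (5×24) = 1 − 36/120 ≈ 0.700

0.700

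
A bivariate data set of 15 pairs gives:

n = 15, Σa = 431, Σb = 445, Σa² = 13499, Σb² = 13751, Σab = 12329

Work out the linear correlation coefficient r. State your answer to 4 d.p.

-0.5844

r = (nΣab − ΣaΣb) / √[(nΣa² − (Σa)²)(nΣb² − (Σb)²)]
Numerator: 15×12329 − 431×445 = -6860
Denominator: √[(202485 − 185761)(206265 − 198025)] = √[16724 × 8240] = 11739.0698
r = -6860 / 11739.0698 ≈ -0.5844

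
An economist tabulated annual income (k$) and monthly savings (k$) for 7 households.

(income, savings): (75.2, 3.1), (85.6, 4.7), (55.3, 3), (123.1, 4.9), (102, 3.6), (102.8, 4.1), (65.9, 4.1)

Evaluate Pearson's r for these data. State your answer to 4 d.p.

n = 7, Σx = 609.9, Σy = 27.5, Σx² = 56508.75, Σy² = 111.29, Σxy = 2463.4
nΣxy − ΣxΣy = 17243.8 − 16772.25 = 471.55
nΣx² − (Σx)² = 395561.25 − 371978.01 = 23583.24; nΣy² − (Σy)² = 779.03 − 756.25 = 22.78
r = 471.55 / √(23583.24 × 22.78) = 471.55 / 732.9572 ≈ 0.6434

0.6434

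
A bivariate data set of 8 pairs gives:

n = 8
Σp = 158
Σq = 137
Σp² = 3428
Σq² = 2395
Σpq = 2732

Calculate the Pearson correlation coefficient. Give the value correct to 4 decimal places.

r = (nΣpq − ΣpΣq) / √[(nΣp² − (Σp)²)(nΣq² − (Σq)²)]
Numerator: 8×2732 − 158×137 = 210
Denominator: √[(27424 − 24964)(19160 − 18769)] = √[2460 × 391] = 980.7446
r = 210 / 980.7446 ≈ 0.2141

0.2141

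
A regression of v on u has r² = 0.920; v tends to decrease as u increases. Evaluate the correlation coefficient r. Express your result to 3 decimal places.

-0.959

|r| = √0.920 = 0.959
The association is negative, so r = −0.959.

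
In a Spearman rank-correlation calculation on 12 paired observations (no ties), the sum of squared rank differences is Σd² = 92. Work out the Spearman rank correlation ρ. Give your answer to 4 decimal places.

0.6783

ρ = 1 − 6Σd² / [n(n²−1)] = 1 − 6×92 / (12×143)
  = 1 − 552/1716 = 1 − 0.32168 ≈ 0.6783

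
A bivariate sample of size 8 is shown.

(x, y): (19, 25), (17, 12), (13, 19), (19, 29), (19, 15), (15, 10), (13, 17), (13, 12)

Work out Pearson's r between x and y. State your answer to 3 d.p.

n = 8, Σx = 128, Σy = 139, Σx² = 2104, Σy² = 2729, Σxy = 2289
nΣxy − ΣxΣy = 18312 − 17792 = 520
nΣx² − (Σx)² = 16832 − 16384 = 448; nΣy² − (Σy)² = 21832 − 19321 = 2511
r = 520 / √(448 × 2511) = 520 / 1060.6262 ≈ 0.490

0.490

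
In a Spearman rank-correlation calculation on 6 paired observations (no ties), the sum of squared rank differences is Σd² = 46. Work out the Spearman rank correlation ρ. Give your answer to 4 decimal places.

ρ = 1 − 6Σd² / [n(n²−1)] = 1 − 6×46 / (6×35)
  = 1 − 276/210 = 1 − 1.31429 ≈ -0.3143

-0.3143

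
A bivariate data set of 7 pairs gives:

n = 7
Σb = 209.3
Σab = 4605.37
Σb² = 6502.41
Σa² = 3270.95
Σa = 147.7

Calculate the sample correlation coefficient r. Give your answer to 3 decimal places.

r = (nΣab − ΣaΣb) / √[(nΣa² − (Σa)²)(nΣb² − (Σb)²)]
Numerator: 7×4605.37 − 147.7×209.3 = 1323.98
Denominator: √[(22896.65 − 21815.29)(45516.87 − 43806.49)] = √[1081.36 × 1710.38] = 1359.9767
r = 1323.98 / 1359.9767 ≈ 0.974

0.974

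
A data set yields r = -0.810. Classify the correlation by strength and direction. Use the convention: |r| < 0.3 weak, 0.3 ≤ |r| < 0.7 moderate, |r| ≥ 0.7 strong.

r = -0.810 < 0 so the relationship is negative.
|r| = 0.810, which falls in the strong range.

strong negative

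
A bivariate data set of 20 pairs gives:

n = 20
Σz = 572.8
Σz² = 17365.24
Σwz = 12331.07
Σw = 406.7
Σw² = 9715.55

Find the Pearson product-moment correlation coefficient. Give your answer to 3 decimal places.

0.580

r = (nΣwz − ΣwΣz) / √[(nΣw² − (Σw)²)(nΣz² − (Σz)²)]
Numerator: 20×12331.07 − 406.7×572.8 = 13663.64
Denominator: √[(194311 − 165404.89)(347304.8 − 328099.84)] = √[28906.11 × 19204.96] = 23561.4237
r = 13663.64 / 23561.4237 ≈ 0.580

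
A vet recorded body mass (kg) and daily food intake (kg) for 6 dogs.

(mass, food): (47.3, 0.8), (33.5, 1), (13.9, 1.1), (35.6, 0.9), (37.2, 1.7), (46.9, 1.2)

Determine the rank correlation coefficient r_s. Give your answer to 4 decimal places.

Rank mass: 6, 2, 1, 3, 4, 5
Rank food: 1, 3, 4, 2, 6, 5
d = rank(mass) − rank(food): 5, -1, -3, 1, -2, 0; Σd² = 40
ρ = 1 − 6Σd² / [n(n²−1)] = 1 − 6×40 / (6×35) = 1 − 240/210 ≈ -0.1429

-0.1429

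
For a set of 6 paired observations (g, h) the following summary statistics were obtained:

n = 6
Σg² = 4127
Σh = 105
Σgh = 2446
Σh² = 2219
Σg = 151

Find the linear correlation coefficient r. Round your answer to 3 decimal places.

-0.556

r = (nΣgh − ΣgΣh) / √[(nΣg² − (Σg)²)(nΣh² − (Σh)²)]
Numerator: 6×2446 − 151×105 = -1179
Denominator: √[(24762 − 22801)(13314 − 11025)] = √[1961 × 2289] = 2118.6621
r = -1179 / 2118.6621 ≈ -0.556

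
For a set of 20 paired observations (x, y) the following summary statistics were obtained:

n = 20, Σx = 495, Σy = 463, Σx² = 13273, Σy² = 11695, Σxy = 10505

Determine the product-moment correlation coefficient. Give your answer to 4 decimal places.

-0.9553

r = (nΣxy − ΣxΣy) / √[(nΣx² − (Σx)²)(nΣy² − (Σy)²)]
Numerator: 20×10505 − 495×463 = -19085
Denominator: √[(265460 − 245025)(233900 − 214369)] = √[20435 × 19531] = 19977.8874
r = -19085 / 19977.8874 ≈ -0.9553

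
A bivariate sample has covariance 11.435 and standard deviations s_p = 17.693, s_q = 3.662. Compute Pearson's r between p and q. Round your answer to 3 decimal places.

0.176

r = Cov(p,q) / (s_p · s_q) = 11.435 / (17.693 × 3.662)
  = 11.435 / 64.7918 ≈ 0.176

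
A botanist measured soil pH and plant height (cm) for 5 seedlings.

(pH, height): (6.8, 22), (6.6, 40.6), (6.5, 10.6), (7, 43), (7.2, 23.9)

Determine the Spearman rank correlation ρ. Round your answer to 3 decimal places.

Rank pH: 3, 2, 1, 4, 5
Rank height: 2, 4, 1, 5, 3
d = rank(pH) − rank(height): 1, -2, 0, -1, 2; Σd² = 10
ρ = 1 − 6Σd² / [n(n²−1)] = 1 − 6×10 / (5×24) = 1 − 60/120 ≈ 0.500

0.500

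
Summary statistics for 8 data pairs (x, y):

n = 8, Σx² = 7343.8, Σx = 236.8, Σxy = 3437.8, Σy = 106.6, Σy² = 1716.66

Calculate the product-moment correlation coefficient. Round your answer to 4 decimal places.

r = (nΣxy − ΣxΣy) / √[(nΣx² − (Σx)²)(nΣy² − (Σy)²)]
Numerator: 8×3437.8 − 236.8×106.6 = 2259.52
Denominator: √[(58750.4 − 56074.24)(13733.28 − 11363.56)] = √[2676.16 × 2369.72] = 2518.2831
r = 2259.52 / 2518.2831 ≈ 0.8972

0.8972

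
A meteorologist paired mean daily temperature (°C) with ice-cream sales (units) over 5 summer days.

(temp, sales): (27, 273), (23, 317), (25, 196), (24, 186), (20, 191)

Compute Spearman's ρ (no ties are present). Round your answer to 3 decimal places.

0.200

Rank temp: 5, 2, 4, 3, 1
Rank sales: 4, 5, 3, 1, 2
d = rank(temp) − rank(sales): 1, -3, 1, 2, -1; Σd² = 16
ρ = 1 − 6Σd² / [n(n²−1)] = 1 − 6×16 / (5×24) = 1 − 96/120 ≈ 0.200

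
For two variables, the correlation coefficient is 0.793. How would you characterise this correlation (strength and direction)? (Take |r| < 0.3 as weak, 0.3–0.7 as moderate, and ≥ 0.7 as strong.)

strong positive

r = 0.793 > 0 so the relationship is positive.
|r| = 0.793, which falls in the strong range.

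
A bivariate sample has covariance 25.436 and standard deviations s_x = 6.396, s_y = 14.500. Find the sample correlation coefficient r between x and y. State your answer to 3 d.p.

0.274

r = Cov(x,y) / (s_x · s_y) = 25.436 / (6.396 × 14.500)
  = 25.436 / 92.7420 ≈ 0.274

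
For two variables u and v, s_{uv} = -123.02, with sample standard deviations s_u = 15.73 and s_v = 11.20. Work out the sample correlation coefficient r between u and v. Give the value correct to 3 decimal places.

-0.698

r = Cov(u,v) / (s_u · s_v) = -123.02 / (15.73 × 11.20)
  = -123.02 / 176.1760 ≈ -0.698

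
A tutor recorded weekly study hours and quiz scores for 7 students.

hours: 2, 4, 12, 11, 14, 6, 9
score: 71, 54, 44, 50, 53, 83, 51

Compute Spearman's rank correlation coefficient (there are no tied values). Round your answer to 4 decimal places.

Rank hours: 1, 2, 6, 5, 7, 3, 4
Rank score: 6, 5, 1, 2, 4, 7, 3
d = rank(hours) − rank(score): -5, -3, 5, 3, 3, -4, 1; Σd² = 94
ρ = 1 − 6Σd² / [n(n²−1)] = 1 − 6×94 / (7×48) = 1 − 564/336 ≈ -0.6786

-0.6786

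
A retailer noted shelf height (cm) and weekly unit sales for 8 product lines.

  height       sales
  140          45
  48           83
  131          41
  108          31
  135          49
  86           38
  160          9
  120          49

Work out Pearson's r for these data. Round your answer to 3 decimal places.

n = 8, Σx = 928, Σy = 345, Σx² = 116350, Σy² = 17883, Σxy = 36206
nΣxy − ΣxΣy = 289648 − 320160 = -30512
nΣx² − (Σx)² = 930800 − 861184 = 69616; nΣy² − (Σy)² = 143064 − 119025 = 24039
r = -30512 / √(69616 × 24039) = -30512 / 40908.4224 ≈ -0.746

-0.746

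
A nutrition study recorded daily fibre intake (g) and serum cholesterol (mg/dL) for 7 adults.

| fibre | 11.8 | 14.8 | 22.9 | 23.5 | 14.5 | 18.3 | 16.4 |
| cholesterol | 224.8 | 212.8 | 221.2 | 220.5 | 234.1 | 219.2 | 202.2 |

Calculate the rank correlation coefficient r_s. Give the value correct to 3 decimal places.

-0.321

Rank fibre: 1, 3, 6, 7, 2, 5, 4
Rank cholesterol: 6, 2, 5, 4, 7, 3, 1
d = rank(fibre) − rank(cholesterol): -5, 1, 1, 3, -5, 2, 3; Σd² = 74
ρ = 1 − 6Σd² / [n(n²−1)] = 1 − 6×74 / (7×48) = 1 − 444/336 ≈ -0.321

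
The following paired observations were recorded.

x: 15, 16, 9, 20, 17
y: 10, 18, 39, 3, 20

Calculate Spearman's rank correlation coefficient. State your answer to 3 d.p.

-0.600

Rank x: 2, 3, 1, 5, 4
Rank y: 2, 3, 5, 1, 4
d = rank(x) − rank(y): 0, 0, -4, 4, 0; Σd² = 32
ρ = 1 − 6Σd² / [n(n²−1)] = 1 − 6×32 / (5×24) = 1 − 192/120 ≈ -0.600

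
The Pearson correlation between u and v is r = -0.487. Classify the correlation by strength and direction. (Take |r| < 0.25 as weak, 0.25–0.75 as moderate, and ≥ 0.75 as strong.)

r = -0.487 < 0 so the relationship is negative.
|r| = 0.487, which falls in the moderate range.

moderate negative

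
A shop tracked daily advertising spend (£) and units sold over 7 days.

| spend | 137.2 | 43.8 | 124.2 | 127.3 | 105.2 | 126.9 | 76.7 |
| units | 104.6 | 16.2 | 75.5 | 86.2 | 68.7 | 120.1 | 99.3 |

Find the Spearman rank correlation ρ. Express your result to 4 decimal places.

0.6429

Rank spend: 7, 1, 4, 6, 3, 5, 2
Rank units: 6, 1, 3, 4, 2, 7, 5
d = rank(spend) − rank(units): 1, 0, 1, 2, 1, -2, -3; Σd² = 20
ρ = 1 − 6Σd² / [n(n²−1)] = 1 − 6×20 / (7×48) = 1 − 120/336 ≈ 0.6429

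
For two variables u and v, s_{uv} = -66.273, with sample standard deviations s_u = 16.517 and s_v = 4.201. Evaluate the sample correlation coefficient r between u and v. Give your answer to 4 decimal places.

r = Cov(u,v) / (s_u · s_v) = -66.273 / (16.517 × 4.201)
  = -66.273 / 69.3879 ≈ -0.9551

-0.9551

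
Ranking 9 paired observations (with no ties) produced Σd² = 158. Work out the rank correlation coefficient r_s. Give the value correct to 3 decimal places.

-0.317

ρ = 1 − 6Σd² / [n(n²−1)] = 1 − 6×158 / (9×80)
  = 1 − 948/720 = 1 − 1.3167 ≈ -0.317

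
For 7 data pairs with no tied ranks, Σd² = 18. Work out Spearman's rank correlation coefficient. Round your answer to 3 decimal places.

ρ = 1 − 6Σd² / [n(n²−1)] = 1 − 6×18 / (7×48)
  = 1 − 108/336 = 1 − 0.3214 ≈ 0.679

0.679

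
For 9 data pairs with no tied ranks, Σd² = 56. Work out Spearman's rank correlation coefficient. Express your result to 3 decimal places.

ρ = 1 − 6Σd² / [n(n²−1)] = 1 − 6×56 / (9×80)
  = 1 − 336/720 = 1 − 0.4667 ≈ 0.533

0.533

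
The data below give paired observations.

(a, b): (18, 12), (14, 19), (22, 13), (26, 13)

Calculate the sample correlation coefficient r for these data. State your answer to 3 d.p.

-0.686

n = 4, Σa = 80, Σb = 57, Σa² = 1680, Σb² = 843, Σab = 1106
nΣab − ΣaΣb = 4424 − 4560 = -136
nΣa² − (Σa)² = 6720 − 6400 = 320; nΣb² − (Σb)² = 3372 − 3249 = 123
r = -136 / √(320 × 123) = -136 / 198.3935 ≈ -0.686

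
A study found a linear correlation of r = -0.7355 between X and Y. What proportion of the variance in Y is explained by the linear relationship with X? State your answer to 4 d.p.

0.5410

r² = (-0.7355)² = 0.5410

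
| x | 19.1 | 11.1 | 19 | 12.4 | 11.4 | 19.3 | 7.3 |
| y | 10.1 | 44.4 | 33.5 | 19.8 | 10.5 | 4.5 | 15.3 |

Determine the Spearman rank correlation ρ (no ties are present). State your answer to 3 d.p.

-0.571

Rank x: 6, 2, 5, 4, 3, 7, 1
Rank y: 2, 7, 6, 5, 3, 1, 4
d = rank(x) − rank(y): 4, -5, -1, -1, 0, 6, -3; Σd² = 88
ρ = 1 − 6Σd² / [n(n²−1)] = 1 − 6×88 / (7×48) = 1 − 528/336 ≈ -0.571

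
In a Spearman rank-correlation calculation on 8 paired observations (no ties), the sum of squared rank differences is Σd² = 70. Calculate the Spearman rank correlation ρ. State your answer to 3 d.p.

ρ = 1 − 6Σd² / [n(n²−1)] = 1 − 6×70 / (8×63)
  = 1 − 420/504 = 1 − 0.8333 ≈ 0.167

0.167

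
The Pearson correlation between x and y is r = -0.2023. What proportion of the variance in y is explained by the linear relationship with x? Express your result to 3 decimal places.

r² = (-0.2023)² = 0.041

0.041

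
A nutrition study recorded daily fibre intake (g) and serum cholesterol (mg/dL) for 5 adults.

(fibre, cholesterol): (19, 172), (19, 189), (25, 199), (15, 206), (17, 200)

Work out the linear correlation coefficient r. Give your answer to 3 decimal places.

n = 5, Σx = 95, Σy = 966, Σx² = 1861, Σy² = 187342, Σxy = 18324
nΣxy − ΣxΣy = 91620 − 91770 = -150
nΣx² − (Σx)² = 9305 − 9025 = 280; nΣy² − (Σy)² = 936710 − 933156 = 3554
r = -150 / √(280 × 3554) = -150 / 997.5570 ≈ -0.150

-0.150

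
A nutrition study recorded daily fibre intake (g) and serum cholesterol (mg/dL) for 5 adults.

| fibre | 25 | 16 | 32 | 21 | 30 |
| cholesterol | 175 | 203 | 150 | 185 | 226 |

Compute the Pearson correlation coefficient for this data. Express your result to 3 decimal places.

n = 5, Σx = 124, Σy = 939, Σx² = 3246, Σy² = 179635, Σxy = 23088
nΣxy − ΣxΣy = 115440 − 116436 = -996
nΣx² − (Σx)² = 16230 − 15376 = 854; nΣy² − (Σy)² = 898175 − 881721 = 16454
r = -996 / √(854 × 16454) = -996 / 3748.5619 ≈ -0.266

-0.266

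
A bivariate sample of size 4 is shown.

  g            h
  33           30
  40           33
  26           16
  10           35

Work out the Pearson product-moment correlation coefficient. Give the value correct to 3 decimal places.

n = 4, Σg = 109, Σh = 114, Σg² = 3465, Σh² = 3470, Σgh = 3076
nΣgh − ΣgΣh = 12304 − 12426 = -122
nΣg² − (Σg)² = 13860 − 11881 = 1979; nΣh² − (Σh)² = 13880 − 12996 = 884
r = -122 / √(1979 × 884) = -122 / 1322.6625 ≈ -0.092

-0.092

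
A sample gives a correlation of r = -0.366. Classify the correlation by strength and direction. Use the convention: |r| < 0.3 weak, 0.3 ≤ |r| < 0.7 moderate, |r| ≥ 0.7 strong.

moderate negative

r = -0.366 < 0 so the relationship is negative.
|r| = 0.366, which falls in the moderate range.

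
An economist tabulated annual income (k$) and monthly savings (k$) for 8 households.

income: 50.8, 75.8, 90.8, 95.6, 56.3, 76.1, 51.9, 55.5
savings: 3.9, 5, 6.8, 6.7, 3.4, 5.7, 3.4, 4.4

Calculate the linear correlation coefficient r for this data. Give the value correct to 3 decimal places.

n = 8, Σx = 552.8, Σy = 39.3, Σx² = 40445.04, Σy² = 206.31, Σxy = 2880.93
nΣxy − ΣxΣy = 23047.44 − 21725.04 = 1322.4
nΣx² − (Σx)² = 323560.32 − 305587.84 = 17972.48; nΣy² − (Σy)² = 1650.48 − 1544.49 = 105.99
r = 1322.4 / √(17972.48 × 105.99) = 1322.4 / 1380.1823 ≈ 0.958

0.958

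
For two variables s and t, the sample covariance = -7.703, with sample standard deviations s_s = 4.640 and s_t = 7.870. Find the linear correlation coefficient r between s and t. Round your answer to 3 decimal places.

-0.211

r = Cov(s,t) / (s_s · s_t) = -7.703 / (4.640 × 7.870)
  = -7.703 / 36.5168 ≈ -0.211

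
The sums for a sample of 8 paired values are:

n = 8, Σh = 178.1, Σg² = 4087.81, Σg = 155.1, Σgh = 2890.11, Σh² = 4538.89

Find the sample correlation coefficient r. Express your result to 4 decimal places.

-0.7146

r = (nΣgh − ΣgΣh) / √[(nΣg² − (Σg)²)(nΣh² − (Σh)²)]
Numerator: 8×2890.11 − 155.1×178.1 = -4502.43
Denominator: √[(32702.48 − 24056.01)(36311.12 − 31719.61)] = √[8646.47 × 4591.51] = 6300.8217
r = -4502.43 / 6300.8217 ≈ -0.7146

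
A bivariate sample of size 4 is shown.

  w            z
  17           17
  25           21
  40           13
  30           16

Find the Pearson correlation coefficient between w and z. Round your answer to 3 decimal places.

-0.650

n = 4, Σw = 112, Σz = 67, Σw² = 3414, Σz² = 1155, Σwz = 1814
nΣwz − ΣwΣz = 7256 − 7504 = -248
nΣw² − (Σw)² = 13656 − 12544 = 1112; nΣz² − (Σz)² = 4620 − 4489 = 131
r = -248 / √(1112 × 131) = -248 / 381.6700 ≈ -0.650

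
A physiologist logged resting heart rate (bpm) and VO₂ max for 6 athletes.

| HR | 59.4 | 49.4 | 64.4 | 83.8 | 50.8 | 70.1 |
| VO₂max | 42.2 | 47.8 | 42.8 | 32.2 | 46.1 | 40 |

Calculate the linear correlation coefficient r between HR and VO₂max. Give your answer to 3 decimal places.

-0.978

n = 6, Σx = 377.9, Σy = 251.1, Σx² = 24633.17, Σy² = 10659.57, Σxy = 15468.56
nΣxy − ΣxΣy = 92811.36 − 94890.69 = -2079.33
nΣx² − (Σx)² = 147799.02 − 142808.41 = 4990.61; nΣy² − (Σy)² = 63957.42 − 63051.21 = 906.21
r = -2079.33 / √(4990.61 × 906.21) = -2079.33 / 2126.6266 ≈ -0.978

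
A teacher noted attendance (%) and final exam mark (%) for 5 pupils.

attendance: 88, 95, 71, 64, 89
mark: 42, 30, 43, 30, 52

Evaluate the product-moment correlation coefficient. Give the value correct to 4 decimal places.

n = 5, Σx = 407, Σy = 197, Σx² = 33827, Σy² = 8117, Σxy = 16147
nΣxy − ΣxΣy = 80735 − 80179 = 556
nΣx² − (Σx)² = 169135 − 165649 = 3486; nΣy² − (Σy)² = 40585 − 38809 = 1776
r = 556 / √(3486 × 1776) = 556 / 2488.1993 ≈ 0.2235

0.2235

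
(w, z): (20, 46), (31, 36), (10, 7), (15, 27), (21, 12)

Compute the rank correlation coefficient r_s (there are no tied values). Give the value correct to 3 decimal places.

0.500

Rank w: 3, 5, 1, 2, 4
Rank z: 5, 4, 1, 3, 2
d = rank(w) − rank(z): -2, 1, 0, -1, 2; Σd² = 10
ρ = 1 − 6Σd² / [n(n²−1)] = 1 − 6×10 / (5×24) = 1 − 60/120 ≈ 0.500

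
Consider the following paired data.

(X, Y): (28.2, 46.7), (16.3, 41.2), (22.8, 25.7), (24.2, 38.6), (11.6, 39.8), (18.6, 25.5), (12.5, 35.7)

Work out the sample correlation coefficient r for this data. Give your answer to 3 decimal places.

0.124

n = 7, ΣX = 134.2, ΣY = 253.2, ΣX² = 2803.18, ΣY² = 9537.56, ΣXY = 4890.81
nΣXY − ΣXΣY = 34235.67 − 33979.44 = 256.23
nΣX² − (ΣX)² = 19622.26 − 18009.64 = 1612.62; nΣY² − (ΣY)² = 66762.92 − 64110.24 = 2652.68
r = 256.23 / √(1612.62 × 2652.68) = 256.23 / 2068.2758 ≈ 0.124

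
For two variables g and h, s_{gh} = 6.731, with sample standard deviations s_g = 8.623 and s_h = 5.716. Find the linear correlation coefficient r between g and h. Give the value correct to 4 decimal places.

0.1366

r = Cov(g,h) / (s_g · s_h) = 6.731 / (8.623 × 5.716)
  = 6.731 / 49.2891 ≈ 0.1366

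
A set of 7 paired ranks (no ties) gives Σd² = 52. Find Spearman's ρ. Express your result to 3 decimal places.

ρ = 1 − 6Σd² / [n(n²−1)] = 1 − 6×52 / (7×48)
  = 1 − 312/336 = 1 − 0.9286 ≈ 0.071

0.071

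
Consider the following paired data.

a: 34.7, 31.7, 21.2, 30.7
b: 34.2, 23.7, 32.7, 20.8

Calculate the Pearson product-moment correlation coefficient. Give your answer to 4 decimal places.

-0.2148

n = 4, Σa = 118.3, Σb = 111.4, Σa² = 3600.91, Σb² = 3233.26, Σab = 3269.83
nΣab − ΣaΣb = 13079.32 − 13178.62 = -99.3
nΣa² − (Σa)² = 14403.64 − 13994.89 = 408.75; nΣb² − (Σb)² = 12933.04 − 12409.96 = 523.08
r = -99.3 / √(408.75 × 523.08) = -99.3 / 462.3948 ≈ -0.2148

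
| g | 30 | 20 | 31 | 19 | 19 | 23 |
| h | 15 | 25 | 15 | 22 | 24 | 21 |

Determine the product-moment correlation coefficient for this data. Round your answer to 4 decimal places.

n = 6, Σg = 142, Σh = 122, Σg² = 3512, Σh² = 2576, Σgh = 2772
nΣgh − ΣgΣh = 16632 − 17324 = -692
nΣg² − (Σg)² = 21072 − 20164 = 908; nΣh² − (Σh)² = 15456 − 14884 = 572
r = -692 / √(908 × 572) = -692 / 720.6775 ≈ -0.9602

-0.9602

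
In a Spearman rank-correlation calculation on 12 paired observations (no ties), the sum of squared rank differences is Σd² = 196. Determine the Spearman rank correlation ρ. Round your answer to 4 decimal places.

0.3147

ρ = 1 − 6Σd² / [n(n²−1)] = 1 − 6×196 / (12×143)
  = 1 − 1176/1716 = 1 − 0.68531 ≈ 0.3147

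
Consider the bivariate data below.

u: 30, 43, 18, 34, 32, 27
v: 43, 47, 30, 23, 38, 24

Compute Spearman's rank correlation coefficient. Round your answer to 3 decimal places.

0.314

Rank u: 3, 6, 1, 5, 4, 2
Rank v: 5, 6, 3, 1, 4, 2
d = rank(u) − rank(v): -2, 0, -2, 4, 0, 0; Σd² = 24
ρ = 1 − 6Σd² / [n(n²−1)] = 1 − 6×24 / (6×35) = 1 − 144/210 ≈ 0.314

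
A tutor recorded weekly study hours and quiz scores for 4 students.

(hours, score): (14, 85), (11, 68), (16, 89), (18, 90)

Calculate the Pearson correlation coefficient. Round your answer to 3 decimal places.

0.927

n = 4, Σx = 59, Σy = 332, Σx² = 897, Σy² = 27870, Σxy = 4982
nΣxy − ΣxΣy = 19928 − 19588 = 340
nΣx² − (Σx)² = 3588 − 3481 = 107; nΣy² − (Σy)² = 111480 − 110224 = 1256
r = 340 / √(107 × 1256) = 340 / 366.5951 ≈ 0.927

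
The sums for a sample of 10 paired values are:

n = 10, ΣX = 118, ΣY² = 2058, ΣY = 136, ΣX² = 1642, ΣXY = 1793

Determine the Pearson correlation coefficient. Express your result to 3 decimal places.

0.825

r = (nΣXY − ΣXΣY) / √[(nΣX² − (ΣX)²)(nΣY² − (ΣY)²)]
Numerator: 10×1793 − 118×136 = 1882
Denominator: √[(16420 − 13924)(20580 − 18496)] = √[2496 × 2084] = 2280.7157
r = 1882 / 2280.7157 ≈ 0.825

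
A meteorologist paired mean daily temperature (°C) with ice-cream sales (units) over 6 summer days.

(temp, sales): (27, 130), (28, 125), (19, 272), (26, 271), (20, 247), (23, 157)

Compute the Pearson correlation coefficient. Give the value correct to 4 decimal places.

-0.6583

n = 6, Σx = 143, Σy = 1202, Σx² = 3479, Σy² = 265608, Σxy = 27775
nΣxy − ΣxΣy = 166650 − 171886 = -5236
nΣx² − (Σx)² = 20874 − 20449 = 425; nΣy² − (Σy)² = 1593648 − 1444804 = 148844
r = -5236 / √(425 × 148844) = -5236 / 7953.5338 ≈ -0.6583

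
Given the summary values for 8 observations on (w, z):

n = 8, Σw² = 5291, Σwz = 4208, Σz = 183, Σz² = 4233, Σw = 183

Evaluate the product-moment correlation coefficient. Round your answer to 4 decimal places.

0.0961

r = (nΣwz − ΣwΣz) / √[(nΣw² − (Σw)²)(nΣz² − (Σz)²)]
Numerator: 8×4208 − 183×183 = 175
Denominator: √[(42328 − 33489)(33864 − 33489)] = √[8839 × 375] = 1820.6112
r = 175 / 1820.6112 ≈ 0.0961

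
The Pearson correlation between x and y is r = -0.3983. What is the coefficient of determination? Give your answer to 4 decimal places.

r² = (-0.3983)² = 0.1586

0.1586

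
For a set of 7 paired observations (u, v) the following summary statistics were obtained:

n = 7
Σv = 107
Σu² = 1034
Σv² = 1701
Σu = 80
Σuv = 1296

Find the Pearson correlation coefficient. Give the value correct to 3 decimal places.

0.826

r = (nΣuv − ΣuΣv) / √[(nΣu² − (Σu)²)(nΣv² − (Σv)²)]
Numerator: 7×1296 − 80×107 = 512
Denominator: √[(7238 − 6400)(11907 − 11449)] = √[838 × 458] = 619.5192
r = 512 / 619.5192 ≈ 0.826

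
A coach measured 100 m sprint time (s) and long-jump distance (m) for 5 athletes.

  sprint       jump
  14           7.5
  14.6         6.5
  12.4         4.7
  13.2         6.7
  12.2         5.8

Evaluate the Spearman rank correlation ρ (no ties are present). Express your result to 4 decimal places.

Rank sprint: 4, 5, 2, 3, 1
Rank jump: 5, 3, 1, 4, 2
d = rank(sprint) − rank(jump): -1, 2, 1, -1, -1; Σd² = 8
ρ = 1 − 6Σd² / [n(n²−1)] = 1 − 6×8 / (5×24) = 1 − 48/120 ≈ 0.6000

0.6000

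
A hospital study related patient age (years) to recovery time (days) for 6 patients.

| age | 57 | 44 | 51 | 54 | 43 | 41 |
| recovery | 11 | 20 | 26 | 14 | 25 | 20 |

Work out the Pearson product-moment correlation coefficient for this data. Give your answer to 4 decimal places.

-0.6313

n = 6, Σx = 290, Σy = 116, Σx² = 14232, Σy² = 2418, Σxy = 5484
nΣxy − ΣxΣy = 32904 − 33640 = -736
nΣx² − (Σx)² = 85392 − 84100 = 1292; nΣy² − (Σy)² = 14508 − 13456 = 1052
r = -736 / √(1292 × 1052) = -736 / 1165.8405 ≈ -0.6313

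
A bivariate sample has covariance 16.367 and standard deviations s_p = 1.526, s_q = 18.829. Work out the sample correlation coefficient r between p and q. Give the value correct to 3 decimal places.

r = Cov(p,q) / (s_p · s_q) = 16.367 / (1.526 × 18.829)
  = 16.367 / 28.7331 ≈ 0.570

0.570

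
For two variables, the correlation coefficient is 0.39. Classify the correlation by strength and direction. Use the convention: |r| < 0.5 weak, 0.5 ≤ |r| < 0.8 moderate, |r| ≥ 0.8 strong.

weak positive

r = 0.39 > 0 so the relationship is positive.
|r| = 0.39, which falls in the weak range.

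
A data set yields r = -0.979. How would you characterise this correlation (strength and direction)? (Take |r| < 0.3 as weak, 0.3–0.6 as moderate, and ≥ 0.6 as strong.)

r = -0.979 < 0 so the relationship is negative.
|r| = 0.979, which falls in the strong range.

strong negative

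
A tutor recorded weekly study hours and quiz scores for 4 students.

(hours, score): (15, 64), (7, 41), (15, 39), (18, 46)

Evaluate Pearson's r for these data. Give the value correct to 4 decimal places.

0.2948

n = 4, Σx = 55, Σy = 190, Σx² = 823, Σy² = 9414, Σxy = 2660
nΣxy − ΣxΣy = 10640 − 10450 = 190
nΣx² − (Σx)² = 3292 − 3025 = 267; nΣy² − (Σy)² = 37656 − 36100 = 1556
r = 190 / √(267 × 1556) = 190 / 644.5557 ≈ 0.2948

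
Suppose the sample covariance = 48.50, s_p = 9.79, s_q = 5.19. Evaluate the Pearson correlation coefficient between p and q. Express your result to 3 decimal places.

0.955

r = Cov(p,q) / (s_p · s_q) = 48.50 / (9.79 × 5.19)
  = 48.50 / 50.8101 ≈ 0.955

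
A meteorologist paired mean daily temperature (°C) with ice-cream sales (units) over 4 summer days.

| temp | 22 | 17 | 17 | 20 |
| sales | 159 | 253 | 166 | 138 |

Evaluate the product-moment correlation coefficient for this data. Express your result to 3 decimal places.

n = 4, Σx = 76, Σy = 716, Σx² = 1462, Σy² = 135890, Σxy = 13381
nΣxy − ΣxΣy = 53524 − 54416 = -892
nΣx² − (Σx)² = 5848 − 5776 = 72; nΣy² − (Σy)² = 543560 − 512656 = 30904
r = -892 / √(72 × 30904) = -892 / 1491.6729 ≈ -0.598

-0.598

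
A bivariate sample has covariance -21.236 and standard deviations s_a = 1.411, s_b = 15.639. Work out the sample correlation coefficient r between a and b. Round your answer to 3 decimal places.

r = Cov(a,b) / (s_a · s_b) = -21.236 / (1.411 × 15.639)
  = -21.236 / 22.0666 ≈ -0.962

-0.962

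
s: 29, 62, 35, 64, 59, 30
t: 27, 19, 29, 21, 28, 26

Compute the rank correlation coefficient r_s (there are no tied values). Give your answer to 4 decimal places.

-0.4857

Rank s: 1, 5, 3, 6, 4, 2
Rank t: 4, 1, 6, 2, 5, 3
d = rank(s) − rank(t): -3, 4, -3, 4, -1, -1; Σd² = 52
ρ = 1 − 6Σd² / [n(n²−1)] = 1 − 6×52 / (6×35) = 1 − 312/210 ≈ -0.4857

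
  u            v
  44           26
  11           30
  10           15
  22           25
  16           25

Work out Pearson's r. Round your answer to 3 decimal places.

0.264

n = 5, Σu = 103, Σv = 121, Σu² = 2897, Σv² = 3051, Σuv = 2574
nΣuv − ΣuΣv = 12870 − 12463 = 407
nΣu² − (Σu)² = 14485 − 10609 = 3876; nΣv² − (Σv)² = 15255 − 14641 = 614
r = 407 / √(3876 × 614) = 407 / 1542.6808 ≈ 0.264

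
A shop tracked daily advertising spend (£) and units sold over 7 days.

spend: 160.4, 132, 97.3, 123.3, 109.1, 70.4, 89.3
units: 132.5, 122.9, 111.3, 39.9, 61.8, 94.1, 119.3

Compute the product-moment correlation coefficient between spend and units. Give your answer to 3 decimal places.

n = 7, Σx = 781.8, Σy = 681.8, Σx² = 92655.8, Σy² = 73546.9, Σxy = 77245.47
nΣxy − ΣxΣy = 540718.29 − 533031.24 = 7687.05
nΣx² − (Σx)² = 648590.6 − 611211.24 = 37379.36; nΣy² − (Σy)² = 514828.3 − 464851.24 = 49977.06
r = 7687.05 / √(37379.36 × 49977.06) = 7687.05 / 43221.6441 ≈ 0.178

0.178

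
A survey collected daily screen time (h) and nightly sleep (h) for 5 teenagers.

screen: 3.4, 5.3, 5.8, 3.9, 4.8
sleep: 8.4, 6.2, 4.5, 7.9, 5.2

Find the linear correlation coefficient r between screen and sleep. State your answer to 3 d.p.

n = 5, Σx = 23.2, Σy = 32.2, Σx² = 111.54, Σy² = 218.7, Σxy = 143.29
nΣxy − ΣxΣy = 716.45 − 747.04 = -30.59
nΣx² − (Σx)² = 557.7 − 538.24 = 19.46; nΣy² − (Σy)² = 1093.5 − 1036.84 = 56.66
r = -30.59 / √(19.46 × 56.66) = -30.59 / 33.2055 ≈ -0.921

-0.921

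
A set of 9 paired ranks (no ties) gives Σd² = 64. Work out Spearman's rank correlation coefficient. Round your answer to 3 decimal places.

ρ = 1 − 6Σd² / [n(n²−1)] = 1 − 6×64 / (9×80)
  = 1 − 384/720 = 1 − 0.5333 ≈ 0.467

0.467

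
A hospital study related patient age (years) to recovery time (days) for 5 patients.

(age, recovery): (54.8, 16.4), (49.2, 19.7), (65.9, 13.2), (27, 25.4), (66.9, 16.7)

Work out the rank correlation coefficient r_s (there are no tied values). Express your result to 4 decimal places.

-0.7000

Rank age: 3, 2, 4, 1, 5
Rank recovery: 2, 4, 1, 5, 3
d = rank(age) − rank(recovery): 1, -2, 3, -4, 2; Σd² = 34
ρ = 1 − 6Σd² / [n(n²−1)] = 1 − 6×34 / (5×24) = 1 − 204/120 ≈ -0.7000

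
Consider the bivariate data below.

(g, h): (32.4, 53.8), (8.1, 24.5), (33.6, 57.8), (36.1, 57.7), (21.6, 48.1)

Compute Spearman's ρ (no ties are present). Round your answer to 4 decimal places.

0.9000

Rank g: 3, 1, 4, 5, 2
Rank h: 3, 1, 5, 4, 2
d = rank(g) − rank(h): 0, 0, -1, 1, 0; Σd² = 2
ρ = 1 − 6Σd² / [n(n²−1)] = 1 − 6×2 / (5×24) = 1 − 12/120 ≈ 0.9000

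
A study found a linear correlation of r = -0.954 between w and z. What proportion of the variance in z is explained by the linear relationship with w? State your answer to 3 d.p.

0.910

r² = (-0.954)² = 0.910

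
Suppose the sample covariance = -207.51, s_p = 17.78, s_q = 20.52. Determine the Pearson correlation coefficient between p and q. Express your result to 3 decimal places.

r = Cov(p,q) / (s_p · s_q) = -207.51 / (17.78 × 20.52)
  = -207.51 / 364.8456 ≈ -0.569

-0.569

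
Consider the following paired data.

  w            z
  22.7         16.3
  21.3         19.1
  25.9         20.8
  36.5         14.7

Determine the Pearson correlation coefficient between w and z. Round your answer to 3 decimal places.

n = 4, Σw = 106.4, Σz = 70.9, Σw² = 2972.04, Σz² = 1279.23, Σwz = 1852.11
nΣwz − ΣwΣz = 7408.44 − 7543.76 = -135.32
nΣw² − (Σw)² = 11888.16 − 11320.96 = 567.2; nΣz² − (Σz)² = 5116.92 − 5026.81 = 90.11
r = -135.32 / √(567.2 × 90.11) = -135.32 / 226.0761 ≈ -0.599

-0.599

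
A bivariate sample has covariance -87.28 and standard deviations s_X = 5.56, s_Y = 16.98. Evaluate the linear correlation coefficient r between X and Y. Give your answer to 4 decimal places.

r = Cov(X,Y) / (s_X · s_Y) = -87.28 / (5.56 × 16.98)
  = -87.28 / 94.4088 ≈ -0.9245

-0.9245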